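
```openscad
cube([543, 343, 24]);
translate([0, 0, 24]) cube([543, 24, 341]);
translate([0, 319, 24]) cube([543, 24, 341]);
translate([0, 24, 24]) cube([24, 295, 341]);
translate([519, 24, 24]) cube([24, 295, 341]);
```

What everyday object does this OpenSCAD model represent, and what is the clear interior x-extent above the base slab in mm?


An open box. The internal width is 495 mm.

A 543×343 base slab with four walls standing on it — an open box. The base is 543 mm wide and the walls are 24 mm thick, so the internal width is 543 − 2 × 24 = 495 mm.


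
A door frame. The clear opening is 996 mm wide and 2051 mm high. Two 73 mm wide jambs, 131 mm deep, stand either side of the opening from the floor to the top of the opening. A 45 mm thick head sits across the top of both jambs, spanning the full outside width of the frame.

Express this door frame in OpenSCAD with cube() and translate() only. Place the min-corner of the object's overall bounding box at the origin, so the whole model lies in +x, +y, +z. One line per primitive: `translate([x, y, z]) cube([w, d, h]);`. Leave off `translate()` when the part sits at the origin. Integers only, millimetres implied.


cube([73, 131, 2051]);
translate([1069, 0, 0]) cube([73, 131, 2051]);
translate([0, 0, 2051]) cube([1142, 131, 45]);


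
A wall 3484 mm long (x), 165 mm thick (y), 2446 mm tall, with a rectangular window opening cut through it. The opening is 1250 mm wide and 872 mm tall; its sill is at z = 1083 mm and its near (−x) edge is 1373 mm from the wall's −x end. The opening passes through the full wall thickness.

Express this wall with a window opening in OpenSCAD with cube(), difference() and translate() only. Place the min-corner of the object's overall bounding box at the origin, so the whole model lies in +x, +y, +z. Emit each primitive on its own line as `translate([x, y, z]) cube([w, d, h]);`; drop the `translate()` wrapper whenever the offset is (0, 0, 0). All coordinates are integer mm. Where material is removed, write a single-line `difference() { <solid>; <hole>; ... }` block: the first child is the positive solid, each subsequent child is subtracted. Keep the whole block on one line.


difference() { cube([3484, 165, 2446]); translate([1373, 0, 1083]) cube([1250, 165, 872]); }


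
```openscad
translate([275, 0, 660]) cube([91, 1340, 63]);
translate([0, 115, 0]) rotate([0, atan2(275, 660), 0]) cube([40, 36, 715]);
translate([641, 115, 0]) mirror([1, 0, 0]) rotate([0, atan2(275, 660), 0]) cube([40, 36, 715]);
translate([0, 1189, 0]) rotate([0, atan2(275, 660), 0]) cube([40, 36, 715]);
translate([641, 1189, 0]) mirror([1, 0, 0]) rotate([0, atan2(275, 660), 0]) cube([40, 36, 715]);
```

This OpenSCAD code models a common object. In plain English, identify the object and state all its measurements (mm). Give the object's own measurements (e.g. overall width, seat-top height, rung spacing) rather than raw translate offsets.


A sawhorse. A 91×1340×63 mm beam (x, y, z) sits on two A-frame leg pairs. Each pair is two raked legs of 40×36 mm section (36 mm along y) splaying symmetrically in x. Each leg rises 660 mm vertically over 275 mm of horizontal reach and is 715 mm long along its own axis. Every leg's outer bottom edge rests on the floor and its outer top edge meets a bottom edge of the beam — the left legs (tilting toward +x) meet the beam's −x bottom edge, the right legs (their mirror images, tilting toward −x) meet its +x bottom edge — so the leg tops tuck under the beam, the beam's underside is 660 mm above the floor, and the feet are 641 mm apart outside-to-outside with the beam centred between them. The two leg pairs are set in 115 mm from either end of the beam.


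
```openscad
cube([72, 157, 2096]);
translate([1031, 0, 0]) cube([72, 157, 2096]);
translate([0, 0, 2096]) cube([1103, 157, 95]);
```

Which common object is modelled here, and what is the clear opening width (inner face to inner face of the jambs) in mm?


A door frame. The clear opening width is 959 mm.

Two 2096 mm tall posts with a header on top — a door frame. The left jamb is 72 mm wide at x = 0; the right jamb starts at x = 1031. The clear opening is 1031 − 72 = 959 mm.


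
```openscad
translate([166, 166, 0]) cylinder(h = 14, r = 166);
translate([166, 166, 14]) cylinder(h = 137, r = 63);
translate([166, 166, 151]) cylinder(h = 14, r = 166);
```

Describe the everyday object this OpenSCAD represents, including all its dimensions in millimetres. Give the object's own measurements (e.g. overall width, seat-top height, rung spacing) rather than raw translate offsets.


A spool: two coaxial disc flanges of radius 166 mm and thickness 14 mm, joined by a core cylinder of radius 63 mm and height 137 mm. The lower flange rests on z = 0 and the three cylinders share a vertical axis.


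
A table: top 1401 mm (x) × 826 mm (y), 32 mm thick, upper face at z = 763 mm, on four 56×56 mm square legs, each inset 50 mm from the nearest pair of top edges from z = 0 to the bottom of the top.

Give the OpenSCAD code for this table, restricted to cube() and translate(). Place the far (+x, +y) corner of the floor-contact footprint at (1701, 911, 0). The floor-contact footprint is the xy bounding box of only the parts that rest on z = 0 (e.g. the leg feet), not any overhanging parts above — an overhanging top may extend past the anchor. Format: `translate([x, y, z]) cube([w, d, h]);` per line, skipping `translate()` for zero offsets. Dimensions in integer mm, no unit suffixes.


translate([350, 135, 731]) cube([1401, 826, 32]);
translate([400, 185, 0]) cube([56, 56, 731]);
translate([1645, 185, 0]) cube([56, 56, 731]);
translate([400, 855, 0]) cube([56, 56, 731]);
translate([1645, 855, 0]) cube([56, 56, 731]);


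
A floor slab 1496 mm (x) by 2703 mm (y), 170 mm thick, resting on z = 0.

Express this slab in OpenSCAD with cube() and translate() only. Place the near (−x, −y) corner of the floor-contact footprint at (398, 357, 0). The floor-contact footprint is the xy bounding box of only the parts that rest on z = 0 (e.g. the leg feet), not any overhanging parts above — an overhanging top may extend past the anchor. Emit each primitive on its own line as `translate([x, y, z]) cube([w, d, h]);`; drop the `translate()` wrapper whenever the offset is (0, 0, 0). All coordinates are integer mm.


translate([398, 357, 0]) cube([1496, 2703, 170]);


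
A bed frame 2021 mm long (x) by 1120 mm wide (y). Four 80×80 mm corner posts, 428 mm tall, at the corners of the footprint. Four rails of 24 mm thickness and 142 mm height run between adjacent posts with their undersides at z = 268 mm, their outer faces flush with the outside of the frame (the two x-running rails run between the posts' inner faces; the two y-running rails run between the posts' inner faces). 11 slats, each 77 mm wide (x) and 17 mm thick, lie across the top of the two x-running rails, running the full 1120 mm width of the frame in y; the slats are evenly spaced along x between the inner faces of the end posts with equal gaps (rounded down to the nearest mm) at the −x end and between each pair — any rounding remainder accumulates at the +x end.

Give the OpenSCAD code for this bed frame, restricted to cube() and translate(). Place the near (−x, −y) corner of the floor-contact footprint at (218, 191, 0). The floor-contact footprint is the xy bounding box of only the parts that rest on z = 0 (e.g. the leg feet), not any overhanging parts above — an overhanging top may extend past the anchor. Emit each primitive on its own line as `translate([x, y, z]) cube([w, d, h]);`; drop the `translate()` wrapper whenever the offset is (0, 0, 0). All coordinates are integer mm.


translate([218, 191, 0]) cube([80, 80, 428]);
translate([218, 1231, 0]) cube([80, 80, 428]);
translate([2159, 191, 0]) cube([80, 80, 428]);
translate([2159, 1231, 0]) cube([80, 80, 428]);
translate([298, 191, 268]) cube([1861, 24, 142]);
translate([298, 1287, 268]) cube([1861, 24, 142]);
translate([218, 271, 268]) cube([24, 960, 142]);
translate([2215, 271, 268]) cube([24, 960, 142]);
translate([382, 191, 410]) cube([77, 1120, 17]);
translate([543, 191, 410]) cube([77, 1120, 17]);
translate([704, 191, 410]) cube([77, 1120, 17]);
translate([865, 191, 410]) cube([77, 1120, 17]);
translate([1026, 191, 410]) cube([77, 1120, 17]);
translate([1187, 191, 410]) cube([77, 1120, 17]);
translate([1348, 191, 410]) cube([77, 1120, 17]);
translate([1509, 191, 410]) cube([77, 1120, 17]);
translate([1670, 191, 410]) cube([77, 1120, 17]);
translate([1831, 191, 410]) cube([77, 1120, 17]);
translate([1992, 191, 410]) cube([77, 1120, 17]);


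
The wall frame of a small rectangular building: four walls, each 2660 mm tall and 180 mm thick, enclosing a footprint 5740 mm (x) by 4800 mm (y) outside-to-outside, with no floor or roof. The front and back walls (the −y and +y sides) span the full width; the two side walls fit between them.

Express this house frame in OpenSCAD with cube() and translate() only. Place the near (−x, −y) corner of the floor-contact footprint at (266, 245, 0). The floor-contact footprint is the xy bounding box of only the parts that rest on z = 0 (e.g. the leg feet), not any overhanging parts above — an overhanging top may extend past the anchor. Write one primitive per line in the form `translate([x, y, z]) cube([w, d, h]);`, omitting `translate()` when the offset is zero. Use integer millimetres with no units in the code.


translate([266, 245, 0]) cube([5740, 180, 2660]);
translate([266, 4865, 0]) cube([5740, 180, 2660]);
translate([266, 425, 0]) cube([180, 4440, 2660]);
translate([5826, 425, 0]) cube([180, 4440, 2660]);


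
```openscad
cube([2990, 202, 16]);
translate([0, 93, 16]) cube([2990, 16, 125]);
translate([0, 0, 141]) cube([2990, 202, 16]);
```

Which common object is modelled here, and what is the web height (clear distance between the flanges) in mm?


An I-beam. The web height is 125 mm.

Two wide flanges with a thin centred web — an I-beam. Overall 157 mm minus two 16 mm flanges gives a web of 157 − 2·16 = 125 mm.


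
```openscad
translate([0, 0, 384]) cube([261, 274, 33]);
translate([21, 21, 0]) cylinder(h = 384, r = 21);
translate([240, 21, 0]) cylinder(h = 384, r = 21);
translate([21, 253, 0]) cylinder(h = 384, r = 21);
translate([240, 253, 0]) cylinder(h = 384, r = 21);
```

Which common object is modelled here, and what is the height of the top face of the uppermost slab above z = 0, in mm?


A stool. The seat height is 417 mm.

A 261×274×33 slab at z = 384 on four corner cylinders — a stool. The seat top is 384 + 33 = 417 mm.


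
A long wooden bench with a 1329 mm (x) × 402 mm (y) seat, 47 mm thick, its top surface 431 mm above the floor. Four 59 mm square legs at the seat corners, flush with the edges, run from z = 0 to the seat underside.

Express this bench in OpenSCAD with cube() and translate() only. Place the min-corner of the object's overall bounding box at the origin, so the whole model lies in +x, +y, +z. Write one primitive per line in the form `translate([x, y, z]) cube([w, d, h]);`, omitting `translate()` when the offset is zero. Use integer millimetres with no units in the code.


translate([0, 0, 384]) cube([1329, 402, 47]);
cube([59, 59, 384]);
translate([0, 343, 0]) cube([59, 59, 384]);
translate([1270, 0, 0]) cube([59, 59, 384]);
translate([1270, 343, 0]) cube([59, 59, 384]);


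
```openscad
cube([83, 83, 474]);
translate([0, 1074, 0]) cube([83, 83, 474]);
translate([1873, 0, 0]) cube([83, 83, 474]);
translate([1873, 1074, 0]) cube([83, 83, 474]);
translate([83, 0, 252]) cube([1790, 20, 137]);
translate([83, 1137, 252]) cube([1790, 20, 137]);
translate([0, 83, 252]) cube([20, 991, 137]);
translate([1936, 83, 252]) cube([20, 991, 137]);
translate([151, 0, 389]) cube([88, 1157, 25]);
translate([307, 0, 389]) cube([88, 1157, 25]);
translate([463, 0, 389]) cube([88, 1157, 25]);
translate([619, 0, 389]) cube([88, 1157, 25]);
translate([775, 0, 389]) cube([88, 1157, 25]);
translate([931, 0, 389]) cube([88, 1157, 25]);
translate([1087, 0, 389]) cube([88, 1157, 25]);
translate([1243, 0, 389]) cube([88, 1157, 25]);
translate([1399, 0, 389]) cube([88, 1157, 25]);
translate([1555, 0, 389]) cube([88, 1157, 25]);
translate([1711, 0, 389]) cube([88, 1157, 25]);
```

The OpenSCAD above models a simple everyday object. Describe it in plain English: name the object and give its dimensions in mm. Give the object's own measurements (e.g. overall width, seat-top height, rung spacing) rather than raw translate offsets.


A bed frame 1956 mm long (x) by 1157 mm wide (y). Four 83×83 mm corner posts, 474 mm tall, at the corners of the footprint. Four rails of 20 mm thickness and 137 mm height run between adjacent posts with their undersides at z = 252 mm, their outer faces flush with the outside of the frame (the two x-running rails run between the posts' inner faces; the two y-running rails run between the posts' inner faces). 11 slats, each 88 mm wide (x) and 25 mm thick, lie across the top of the two x-running rails, running the full 1157 mm width of the frame in y; along x they sit between the end posts with a 68 mm gap after the −x posts and between neighbouring slats, leaving 74 mm before the +x posts.


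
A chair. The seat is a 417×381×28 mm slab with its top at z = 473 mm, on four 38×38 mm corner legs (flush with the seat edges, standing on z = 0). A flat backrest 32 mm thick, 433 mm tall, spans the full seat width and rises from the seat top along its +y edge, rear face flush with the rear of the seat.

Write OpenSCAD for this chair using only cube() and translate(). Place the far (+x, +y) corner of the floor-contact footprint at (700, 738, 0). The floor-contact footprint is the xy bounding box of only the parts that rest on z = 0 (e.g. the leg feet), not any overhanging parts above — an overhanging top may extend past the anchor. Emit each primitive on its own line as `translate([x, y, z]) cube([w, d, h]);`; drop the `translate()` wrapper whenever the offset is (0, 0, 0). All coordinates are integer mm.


translate([283, 357, 445]) cube([417, 381, 28]);
translate([283, 357, 0]) cube([38, 38, 445]);
translate([662, 357, 0]) cube([38, 38, 445]);
translate([283, 700, 0]) cube([38, 38, 445]);
translate([662, 700, 0]) cube([38, 38, 445]);
translate([283, 706, 473]) cube([417, 32, 433]);


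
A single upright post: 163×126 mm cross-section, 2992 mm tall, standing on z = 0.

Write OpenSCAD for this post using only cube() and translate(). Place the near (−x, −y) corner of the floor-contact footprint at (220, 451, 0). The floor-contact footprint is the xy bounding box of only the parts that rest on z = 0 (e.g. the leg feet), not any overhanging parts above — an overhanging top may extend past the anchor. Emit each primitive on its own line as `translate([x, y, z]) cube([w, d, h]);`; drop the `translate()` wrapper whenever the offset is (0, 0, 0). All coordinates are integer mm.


translate([220, 451, 0]) cube([163, 126, 2992]);


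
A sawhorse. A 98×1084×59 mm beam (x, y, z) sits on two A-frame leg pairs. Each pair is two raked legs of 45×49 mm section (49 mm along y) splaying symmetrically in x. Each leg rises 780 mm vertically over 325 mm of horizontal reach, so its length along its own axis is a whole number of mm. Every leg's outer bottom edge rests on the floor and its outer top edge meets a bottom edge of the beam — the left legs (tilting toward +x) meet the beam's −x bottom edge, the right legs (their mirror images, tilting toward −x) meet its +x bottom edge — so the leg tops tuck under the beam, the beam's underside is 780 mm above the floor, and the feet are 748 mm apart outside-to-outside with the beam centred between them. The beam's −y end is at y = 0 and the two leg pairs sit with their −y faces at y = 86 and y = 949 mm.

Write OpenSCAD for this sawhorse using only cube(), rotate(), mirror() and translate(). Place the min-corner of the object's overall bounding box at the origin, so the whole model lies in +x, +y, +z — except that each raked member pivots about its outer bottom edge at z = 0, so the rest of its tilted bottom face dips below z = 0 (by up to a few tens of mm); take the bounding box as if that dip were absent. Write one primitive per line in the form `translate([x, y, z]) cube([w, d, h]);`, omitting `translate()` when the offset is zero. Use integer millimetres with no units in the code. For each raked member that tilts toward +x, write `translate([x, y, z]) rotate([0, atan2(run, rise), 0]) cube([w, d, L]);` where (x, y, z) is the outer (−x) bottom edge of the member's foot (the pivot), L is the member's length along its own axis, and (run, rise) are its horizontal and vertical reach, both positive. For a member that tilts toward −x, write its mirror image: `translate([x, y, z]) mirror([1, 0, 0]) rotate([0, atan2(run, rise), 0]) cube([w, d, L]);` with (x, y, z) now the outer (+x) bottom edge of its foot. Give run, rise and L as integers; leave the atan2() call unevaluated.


translate([325, 0, 780]) cube([98, 1084, 59]);
translate([0, 86, 0]) rotate([0, atan2(325, 780), 0]) cube([45, 49, 845]);
translate([748, 86, 0]) mirror([1, 0, 0]) rotate([0, atan2(325, 780), 0]) cube([45, 49, 845]);
translate([0, 949, 0]) rotate([0, atan2(325, 780), 0]) cube([45, 49, 845]);
translate([748, 949, 0]) mirror([1, 0, 0]) rotate([0, atan2(325, 780), 0]) cube([45, 49, 845]);


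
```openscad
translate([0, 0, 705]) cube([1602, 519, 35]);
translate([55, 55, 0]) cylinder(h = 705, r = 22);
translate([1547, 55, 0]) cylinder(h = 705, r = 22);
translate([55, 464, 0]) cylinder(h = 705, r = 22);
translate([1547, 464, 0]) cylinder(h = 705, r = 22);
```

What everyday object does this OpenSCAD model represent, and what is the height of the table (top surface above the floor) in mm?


A table. The table height is 740 mm.

A 1602×519×35 slab sits at z = 705 on four Ø44 mm round legs — a table. The top surface is at 705 + 35 = 740 mm.


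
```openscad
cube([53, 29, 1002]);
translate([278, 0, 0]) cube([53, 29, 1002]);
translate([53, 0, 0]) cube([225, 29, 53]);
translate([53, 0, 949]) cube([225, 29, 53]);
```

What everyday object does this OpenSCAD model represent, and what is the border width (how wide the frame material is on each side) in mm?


A picture frame. The border width is 53 mm.

Four thin pieces enclosing a rectangular opening — a picture frame. The two full-height stiles are 1002 mm tall; the top rail sits at z = 949 and is 53 mm tall, so the border above the opening is 1002 − 949 = 53 mm, matching the stile x-width.


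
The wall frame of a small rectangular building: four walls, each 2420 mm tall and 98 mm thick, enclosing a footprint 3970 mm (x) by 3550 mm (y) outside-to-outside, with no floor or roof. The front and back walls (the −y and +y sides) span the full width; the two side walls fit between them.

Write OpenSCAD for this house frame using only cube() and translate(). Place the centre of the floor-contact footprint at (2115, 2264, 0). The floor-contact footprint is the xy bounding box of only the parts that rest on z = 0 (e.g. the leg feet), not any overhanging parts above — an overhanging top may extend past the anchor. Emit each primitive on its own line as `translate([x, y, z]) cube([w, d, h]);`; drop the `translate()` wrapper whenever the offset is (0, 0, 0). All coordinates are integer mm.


translate([130, 489, 0]) cube([3970, 98, 2420]);
translate([130, 3941, 0]) cube([3970, 98, 2420]);
translate([130, 587, 0]) cube([98, 3354, 2420]);
translate([4002, 587, 0]) cube([98, 3354, 2420]);


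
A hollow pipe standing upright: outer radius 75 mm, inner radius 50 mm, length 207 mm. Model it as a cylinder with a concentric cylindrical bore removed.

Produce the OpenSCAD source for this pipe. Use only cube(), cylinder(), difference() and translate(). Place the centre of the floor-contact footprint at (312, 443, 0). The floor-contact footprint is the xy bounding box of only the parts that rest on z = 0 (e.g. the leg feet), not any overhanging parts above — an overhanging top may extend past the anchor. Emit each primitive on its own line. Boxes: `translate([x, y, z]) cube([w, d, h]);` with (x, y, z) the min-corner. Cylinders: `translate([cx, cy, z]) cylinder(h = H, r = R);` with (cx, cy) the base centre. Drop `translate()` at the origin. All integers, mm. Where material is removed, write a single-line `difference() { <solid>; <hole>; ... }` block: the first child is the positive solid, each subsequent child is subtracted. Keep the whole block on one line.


difference() { translate([312, 443, 0]) cylinder(h = 207, r = 75); translate([312, 443, 0]) cylinder(h = 207, r = 50); }


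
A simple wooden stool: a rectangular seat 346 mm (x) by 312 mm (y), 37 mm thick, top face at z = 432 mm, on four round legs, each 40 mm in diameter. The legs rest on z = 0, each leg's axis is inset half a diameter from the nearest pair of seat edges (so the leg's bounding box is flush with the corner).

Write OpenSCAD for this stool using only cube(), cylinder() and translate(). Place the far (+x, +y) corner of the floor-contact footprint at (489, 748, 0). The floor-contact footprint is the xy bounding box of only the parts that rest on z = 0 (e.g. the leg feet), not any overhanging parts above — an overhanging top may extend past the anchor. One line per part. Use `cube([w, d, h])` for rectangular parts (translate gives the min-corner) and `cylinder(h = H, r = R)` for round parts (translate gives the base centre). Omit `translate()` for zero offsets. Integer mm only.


// leg_h = 432 - 37 = 395
translate([143, 436, 395]) cube([346, 312, 37]);
translate([163, 456, 0]) cylinder(h = 395, r = 20);
translate([469, 456, 0]) cylinder(h = 395, r = 20);
translate([163, 728, 0]) cylinder(h = 395, r = 20);
translate([469, 728, 0]) cylinder(h = 395, r = 20);


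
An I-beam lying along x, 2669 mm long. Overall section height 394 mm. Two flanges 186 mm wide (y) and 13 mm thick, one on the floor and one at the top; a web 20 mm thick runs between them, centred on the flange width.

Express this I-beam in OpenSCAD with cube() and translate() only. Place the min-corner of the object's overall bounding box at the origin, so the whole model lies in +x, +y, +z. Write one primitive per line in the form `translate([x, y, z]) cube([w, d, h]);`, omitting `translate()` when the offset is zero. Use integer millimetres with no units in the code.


cube([2669, 186, 13]);
translate([0, 83, 13]) cube([2669, 20, 368]);
translate([0, 0, 381]) cube([2669, 186, 13]);


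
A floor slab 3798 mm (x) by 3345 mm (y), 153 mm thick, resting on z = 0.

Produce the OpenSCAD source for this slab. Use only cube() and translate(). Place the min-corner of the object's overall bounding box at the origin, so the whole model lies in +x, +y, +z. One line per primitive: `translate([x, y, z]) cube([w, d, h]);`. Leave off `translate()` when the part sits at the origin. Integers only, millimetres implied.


cube([3798, 3345, 153]);


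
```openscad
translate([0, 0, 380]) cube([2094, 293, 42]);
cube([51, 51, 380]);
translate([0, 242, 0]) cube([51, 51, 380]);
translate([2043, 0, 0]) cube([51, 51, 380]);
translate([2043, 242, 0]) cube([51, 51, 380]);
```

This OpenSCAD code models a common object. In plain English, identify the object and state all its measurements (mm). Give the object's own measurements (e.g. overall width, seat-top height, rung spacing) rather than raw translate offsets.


A long wooden bench with a 2094 mm (x) × 293 mm (y) seat, 42 mm thick, its top surface 422 mm above the floor. Four 51 mm square legs at the seat corners, flush with the edges, run from z = 0 to the seat underside.


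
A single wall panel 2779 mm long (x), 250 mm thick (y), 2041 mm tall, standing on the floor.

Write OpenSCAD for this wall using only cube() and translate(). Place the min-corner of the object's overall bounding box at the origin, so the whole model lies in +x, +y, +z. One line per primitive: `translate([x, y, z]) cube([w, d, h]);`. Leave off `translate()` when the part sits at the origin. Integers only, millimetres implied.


cube([2779, 250, 2041]);


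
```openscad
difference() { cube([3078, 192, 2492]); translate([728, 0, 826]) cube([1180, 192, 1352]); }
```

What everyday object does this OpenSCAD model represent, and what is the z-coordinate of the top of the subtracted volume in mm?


A wall with a window opening. The window head height is 2178 mm.

A wall with a rectangular opening subtracted — a window. Sill at z = 826, opening 1352 mm tall, so the head is at 826 + 1352 = 2178 mm.


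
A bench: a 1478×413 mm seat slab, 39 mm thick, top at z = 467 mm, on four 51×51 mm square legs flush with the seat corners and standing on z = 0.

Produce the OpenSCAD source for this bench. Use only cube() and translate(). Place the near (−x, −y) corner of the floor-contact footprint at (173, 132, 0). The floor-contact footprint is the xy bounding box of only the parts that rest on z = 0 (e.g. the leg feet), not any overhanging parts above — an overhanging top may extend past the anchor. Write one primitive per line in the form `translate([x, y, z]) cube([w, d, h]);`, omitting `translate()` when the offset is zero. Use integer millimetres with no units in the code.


translate([173, 132, 428]) cube([1478, 413, 39]);
translate([173, 132, 0]) cube([51, 51, 428]);
translate([173, 494, 0]) cube([51, 51, 428]);
translate([1600, 132, 0]) cube([51, 51, 428]);
translate([1600, 494, 0]) cube([51, 51, 428]);


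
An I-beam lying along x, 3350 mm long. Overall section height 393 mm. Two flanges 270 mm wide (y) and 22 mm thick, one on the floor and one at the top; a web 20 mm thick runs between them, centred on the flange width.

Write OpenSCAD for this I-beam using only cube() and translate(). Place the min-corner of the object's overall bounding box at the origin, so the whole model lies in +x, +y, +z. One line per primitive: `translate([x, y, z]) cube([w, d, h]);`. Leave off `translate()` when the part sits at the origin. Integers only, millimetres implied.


cube([3350, 270, 22]);
translate([0, 125, 22]) cube([3350, 20, 349]);
translate([0, 0, 371]) cube([3350, 270, 22]);


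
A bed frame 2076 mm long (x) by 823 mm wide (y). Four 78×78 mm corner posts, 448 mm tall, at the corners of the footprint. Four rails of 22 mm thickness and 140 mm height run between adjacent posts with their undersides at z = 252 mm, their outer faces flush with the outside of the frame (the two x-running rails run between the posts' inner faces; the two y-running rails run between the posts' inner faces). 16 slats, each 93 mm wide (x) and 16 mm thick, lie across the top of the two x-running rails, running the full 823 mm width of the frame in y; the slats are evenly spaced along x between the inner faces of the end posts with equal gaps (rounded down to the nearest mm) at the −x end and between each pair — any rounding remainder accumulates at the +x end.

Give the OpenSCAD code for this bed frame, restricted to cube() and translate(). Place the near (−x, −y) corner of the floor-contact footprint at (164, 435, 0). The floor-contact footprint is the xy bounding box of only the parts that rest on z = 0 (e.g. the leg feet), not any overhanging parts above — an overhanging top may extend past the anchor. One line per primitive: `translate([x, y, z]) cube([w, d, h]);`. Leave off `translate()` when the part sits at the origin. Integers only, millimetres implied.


translate([164, 435, 0]) cube([78, 78, 448]);
translate([164, 1180, 0]) cube([78, 78, 448]);
translate([2162, 435, 0]) cube([78, 78, 448]);
translate([2162, 1180, 0]) cube([78, 78, 448]);
translate([242, 435, 252]) cube([1920, 22, 140]);
translate([242, 1236, 252]) cube([1920, 22, 140]);
translate([164, 513, 252]) cube([22, 667, 140]);
translate([2218, 513, 252]) cube([22, 667, 140]);
translate([267, 435, 392]) cube([93, 823, 16]);
translate([385, 435, 392]) cube([93, 823, 16]);
translate([503, 435, 392]) cube([93, 823, 16]);
translate([621, 435, 392]) cube([93, 823, 16]);
translate([739, 435, 392]) cube([93, 823, 16]);
translate([857, 435, 392]) cube([93, 823, 16]);
translate([975, 435, 392]) cube([93, 823, 16]);
translate([1093, 435, 392]) cube([93, 823, 16]);
translate([1211, 435, 392]) cube([93, 823, 16]);
translate([1329, 435, 392]) cube([93, 823, 16]);
translate([1447, 435, 392]) cube([93, 823, 16]);
translate([1565, 435, 392]) cube([93, 823, 16]);
translate([1683, 435, 392]) cube([93, 823, 16]);
translate([1801, 435, 392]) cube([93, 823, 16]);
translate([1919, 435, 392]) cube([93, 823, 16]);
translate([2037, 435, 392]) cube([93, 823, 16]);


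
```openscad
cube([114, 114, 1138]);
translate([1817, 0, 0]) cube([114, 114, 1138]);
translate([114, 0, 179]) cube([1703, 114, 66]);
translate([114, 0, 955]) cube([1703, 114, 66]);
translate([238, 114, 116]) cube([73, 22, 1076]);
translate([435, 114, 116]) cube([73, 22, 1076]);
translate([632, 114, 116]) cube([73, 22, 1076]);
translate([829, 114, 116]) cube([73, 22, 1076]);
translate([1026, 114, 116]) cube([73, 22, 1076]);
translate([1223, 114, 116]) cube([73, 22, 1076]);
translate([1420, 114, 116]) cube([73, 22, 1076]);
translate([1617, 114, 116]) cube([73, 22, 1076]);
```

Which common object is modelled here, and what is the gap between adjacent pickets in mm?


A fence section. The picket gap is 124 mm.

Two posts, two rails, 8 pickets — a fence section. Span 1703 mm holds 8 pickets of 73 mm with 9 equal gaps: ⌊(1703 − 8·73) / 9⌋ = 124 mm.


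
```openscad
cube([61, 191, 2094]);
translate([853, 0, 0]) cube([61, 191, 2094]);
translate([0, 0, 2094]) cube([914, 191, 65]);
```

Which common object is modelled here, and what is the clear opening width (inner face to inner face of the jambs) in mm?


A door frame. The clear opening width is 792 mm.

Two 2094 mm tall posts with a header on top — a door frame. The left jamb is 61 mm wide at x = 0; the right jamb starts at x = 853. The clear opening is 853 − 61 = 792 mm.


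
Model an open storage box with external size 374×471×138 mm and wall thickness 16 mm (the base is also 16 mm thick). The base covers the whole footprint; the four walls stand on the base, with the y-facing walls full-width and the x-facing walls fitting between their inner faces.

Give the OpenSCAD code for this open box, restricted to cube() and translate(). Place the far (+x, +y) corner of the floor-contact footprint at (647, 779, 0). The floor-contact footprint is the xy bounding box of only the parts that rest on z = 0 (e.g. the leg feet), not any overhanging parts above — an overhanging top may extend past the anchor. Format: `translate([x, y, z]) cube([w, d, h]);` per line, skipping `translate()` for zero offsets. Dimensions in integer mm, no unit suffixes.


translate([273, 308, 0]) cube([374, 471, 16]);
translate([273, 308, 16]) cube([374, 16, 122]);
translate([273, 763, 16]) cube([374, 16, 122]);
translate([273, 324, 16]) cube([16, 439, 122]);
translate([631, 324, 16]) cube([16, 439, 122]);


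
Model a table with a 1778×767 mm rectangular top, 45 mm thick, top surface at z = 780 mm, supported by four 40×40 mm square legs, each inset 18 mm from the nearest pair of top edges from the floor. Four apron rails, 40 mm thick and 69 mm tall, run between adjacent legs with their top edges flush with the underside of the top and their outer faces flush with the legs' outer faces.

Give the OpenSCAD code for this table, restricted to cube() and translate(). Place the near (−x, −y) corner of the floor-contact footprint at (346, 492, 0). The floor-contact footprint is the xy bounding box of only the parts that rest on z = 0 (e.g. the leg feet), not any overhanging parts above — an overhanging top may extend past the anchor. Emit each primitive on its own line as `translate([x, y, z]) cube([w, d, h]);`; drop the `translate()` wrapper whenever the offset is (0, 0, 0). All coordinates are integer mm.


translate([328, 474, 735]) cube([1778, 767, 45]);
translate([346, 492, 0]) cube([40, 40, 735]);
translate([2048, 492, 0]) cube([40, 40, 735]);
translate([346, 1183, 0]) cube([40, 40, 735]);
translate([2048, 1183, 0]) cube([40, 40, 735]);
translate([386, 492, 666]) cube([1662, 40, 69]);
translate([386, 1183, 666]) cube([1662, 40, 69]);
translate([346, 532, 666]) cube([40, 651, 69]);
translate([2048, 532, 666]) cube([40, 651, 69]);


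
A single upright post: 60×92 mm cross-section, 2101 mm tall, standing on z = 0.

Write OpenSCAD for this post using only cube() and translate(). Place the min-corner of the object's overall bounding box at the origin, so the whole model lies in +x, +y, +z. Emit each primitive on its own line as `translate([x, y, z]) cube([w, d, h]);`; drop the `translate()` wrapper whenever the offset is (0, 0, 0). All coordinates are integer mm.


cube([60, 92, 2101]);


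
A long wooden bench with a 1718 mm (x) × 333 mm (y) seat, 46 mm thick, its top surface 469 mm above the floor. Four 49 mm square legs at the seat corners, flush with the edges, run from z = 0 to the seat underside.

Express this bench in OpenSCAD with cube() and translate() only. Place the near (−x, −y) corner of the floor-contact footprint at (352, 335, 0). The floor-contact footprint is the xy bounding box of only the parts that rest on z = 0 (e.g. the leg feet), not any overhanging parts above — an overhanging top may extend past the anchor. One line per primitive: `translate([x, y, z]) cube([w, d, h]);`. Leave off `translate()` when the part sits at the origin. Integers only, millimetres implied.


translate([352, 335, 423]) cube([1718, 333, 46]);
translate([352, 335, 0]) cube([49, 49, 423]);
translate([352, 619, 0]) cube([49, 49, 423]);
translate([2021, 335, 0]) cube([49, 49, 423]);
translate([2021, 619, 0]) cube([49, 49, 423]);


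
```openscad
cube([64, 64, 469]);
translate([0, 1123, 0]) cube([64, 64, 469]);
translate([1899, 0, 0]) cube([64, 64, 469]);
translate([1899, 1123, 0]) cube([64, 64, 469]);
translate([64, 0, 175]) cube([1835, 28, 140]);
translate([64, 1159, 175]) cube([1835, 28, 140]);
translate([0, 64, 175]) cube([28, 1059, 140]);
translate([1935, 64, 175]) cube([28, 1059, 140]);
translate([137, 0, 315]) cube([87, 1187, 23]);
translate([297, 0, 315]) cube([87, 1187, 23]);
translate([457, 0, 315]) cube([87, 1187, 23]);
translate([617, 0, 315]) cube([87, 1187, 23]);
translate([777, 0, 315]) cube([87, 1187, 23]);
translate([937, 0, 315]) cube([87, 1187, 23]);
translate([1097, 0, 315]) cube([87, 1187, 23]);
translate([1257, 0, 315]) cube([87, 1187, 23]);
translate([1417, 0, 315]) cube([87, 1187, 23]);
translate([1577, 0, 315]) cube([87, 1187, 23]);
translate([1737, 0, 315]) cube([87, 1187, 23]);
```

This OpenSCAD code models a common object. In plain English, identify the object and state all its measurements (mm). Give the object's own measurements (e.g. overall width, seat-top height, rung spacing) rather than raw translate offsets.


A bed frame 1963 mm long (x) by 1187 mm wide (y). Four 64×64 mm corner posts, 469 mm tall, at the corners of the footprint. Four rails of 28 mm thickness and 140 mm height run between adjacent posts with their undersides at z = 175 mm, their outer faces flush with the outside of the frame (the two x-running rails run between the posts' inner faces; the two y-running rails run between the posts' inner faces). 11 slats, each 87 mm wide (x) and 23 mm thick, lie across the top of the two x-running rails, running the full 1187 mm width of the frame in y; along x they sit between the end posts with a 73 mm gap after the −x posts and between neighbouring slats, leaving 75 mm before the +x posts.


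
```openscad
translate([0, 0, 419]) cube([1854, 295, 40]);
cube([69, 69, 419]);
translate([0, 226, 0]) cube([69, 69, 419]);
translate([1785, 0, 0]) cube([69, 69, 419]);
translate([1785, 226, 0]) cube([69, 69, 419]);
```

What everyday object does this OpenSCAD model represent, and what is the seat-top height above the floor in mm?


A bench. The seat-top height is 459 mm.

A long slab on four corner posts — a bench. The slab sits at z = 419 with thickness 40, so the top is 419 + 40 = 459 mm.


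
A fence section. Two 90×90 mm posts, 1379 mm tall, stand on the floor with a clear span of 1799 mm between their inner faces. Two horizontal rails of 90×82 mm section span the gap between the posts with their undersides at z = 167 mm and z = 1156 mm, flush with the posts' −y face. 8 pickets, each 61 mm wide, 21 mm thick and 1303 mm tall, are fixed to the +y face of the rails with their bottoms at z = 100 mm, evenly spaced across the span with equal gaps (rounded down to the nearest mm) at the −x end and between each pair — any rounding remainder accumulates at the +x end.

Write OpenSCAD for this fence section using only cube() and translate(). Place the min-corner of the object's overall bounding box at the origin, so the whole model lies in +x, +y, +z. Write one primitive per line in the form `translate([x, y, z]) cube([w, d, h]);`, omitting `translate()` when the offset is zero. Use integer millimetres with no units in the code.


cube([90, 90, 1379]);
translate([1889, 0, 0]) cube([90, 90, 1379]);
translate([90, 0, 167]) cube([1799, 90, 82]);
translate([90, 0, 1156]) cube([1799, 90, 82]);
translate([235, 90, 100]) cube([61, 21, 1303]);
translate([441, 90, 100]) cube([61, 21, 1303]);
translate([647, 90, 100]) cube([61, 21, 1303]);
translate([853, 90, 100]) cube([61, 21, 1303]);
translate([1059, 90, 100]) cube([61, 21, 1303]);
translate([1265, 90, 100]) cube([61, 21, 1303]);
translate([1471, 90, 100]) cube([61, 21, 1303]);
translate([1677, 90, 100]) cube([61, 21, 1303]);


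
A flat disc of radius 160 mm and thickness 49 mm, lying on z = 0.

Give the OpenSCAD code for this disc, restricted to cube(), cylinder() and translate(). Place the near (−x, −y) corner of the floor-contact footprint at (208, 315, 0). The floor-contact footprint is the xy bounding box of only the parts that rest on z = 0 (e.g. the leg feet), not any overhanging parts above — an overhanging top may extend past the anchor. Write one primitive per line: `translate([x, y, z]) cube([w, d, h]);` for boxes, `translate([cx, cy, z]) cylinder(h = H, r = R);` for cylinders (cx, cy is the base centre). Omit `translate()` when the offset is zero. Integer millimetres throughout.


translate([368, 475, 0]) cylinder(h = 49, r = 160);


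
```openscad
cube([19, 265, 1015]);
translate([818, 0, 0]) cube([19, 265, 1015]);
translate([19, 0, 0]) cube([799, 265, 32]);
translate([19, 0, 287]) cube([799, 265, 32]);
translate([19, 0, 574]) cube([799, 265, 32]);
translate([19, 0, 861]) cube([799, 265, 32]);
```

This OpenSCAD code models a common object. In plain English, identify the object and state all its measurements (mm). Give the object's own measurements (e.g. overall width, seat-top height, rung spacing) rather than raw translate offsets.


An open bookshelf. Two side panels, each 19 mm thick, 265 mm deep and 1015 mm tall, stand 837 mm apart (outside-to-outside). Between them sit 4 shelves, each 32 mm thick and 265 mm deep, spanning the full gap between the sides. The bottom shelf rests on the floor (its underside at z = 0) and the clear gap between one shelf's top and the next shelf's underside is 255 mm.


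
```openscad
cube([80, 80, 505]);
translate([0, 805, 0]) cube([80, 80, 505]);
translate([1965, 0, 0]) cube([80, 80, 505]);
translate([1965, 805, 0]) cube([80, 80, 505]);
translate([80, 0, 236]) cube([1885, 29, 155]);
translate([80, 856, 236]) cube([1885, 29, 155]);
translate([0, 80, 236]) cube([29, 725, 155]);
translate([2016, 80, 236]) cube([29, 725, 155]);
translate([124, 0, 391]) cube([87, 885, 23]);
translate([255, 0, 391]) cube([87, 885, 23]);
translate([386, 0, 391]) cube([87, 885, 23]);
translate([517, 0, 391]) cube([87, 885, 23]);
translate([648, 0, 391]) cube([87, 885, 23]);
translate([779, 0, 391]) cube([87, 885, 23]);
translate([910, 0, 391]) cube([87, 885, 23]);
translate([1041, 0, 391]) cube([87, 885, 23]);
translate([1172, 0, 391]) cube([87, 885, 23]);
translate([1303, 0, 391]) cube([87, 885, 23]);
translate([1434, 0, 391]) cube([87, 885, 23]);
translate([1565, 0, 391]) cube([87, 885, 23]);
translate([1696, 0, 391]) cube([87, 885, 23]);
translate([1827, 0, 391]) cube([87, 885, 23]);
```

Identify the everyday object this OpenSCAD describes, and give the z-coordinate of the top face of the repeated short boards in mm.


A bed frame. The slat-top height is 414 mm.

Four posts, four rails, and a row of slats — a bed frame. Slats sit on the rails at z = 236 + 155 = 391; with slat thickness 23, the top is 414 mm.
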